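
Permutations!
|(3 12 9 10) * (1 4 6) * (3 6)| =7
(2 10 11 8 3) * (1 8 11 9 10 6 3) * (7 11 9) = [0, 8, 6, 2, 4, 5, 3, 11, 1, 10, 7, 9] = (1 8)(2 6 3)(7 11 9 10)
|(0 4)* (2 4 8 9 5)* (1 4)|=|(0 8 9 5 2 1 4)|=7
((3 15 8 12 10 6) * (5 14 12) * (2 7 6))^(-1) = (2 10 12 14 5 8 15 3 6 7) = [0, 1, 10, 6, 4, 8, 7, 2, 15, 9, 12, 11, 14, 13, 5, 3]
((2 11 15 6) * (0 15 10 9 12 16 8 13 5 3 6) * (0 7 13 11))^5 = (0 3 7 2 5 15 6 13)(8 16 12 9 10 11) = [3, 1, 5, 7, 4, 15, 13, 2, 16, 10, 11, 8, 9, 0, 14, 6, 12]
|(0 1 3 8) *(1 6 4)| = 6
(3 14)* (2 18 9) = (2 18 9)(3 14) = [0, 1, 18, 14, 4, 5, 6, 7, 8, 2, 10, 11, 12, 13, 3, 15, 16, 17, 9]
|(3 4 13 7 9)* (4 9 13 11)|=2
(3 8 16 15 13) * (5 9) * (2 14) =(2 14)(3 8 16 15 13)(5 9) =[0, 1, 14, 8, 4, 9, 6, 7, 16, 5, 10, 11, 12, 3, 2, 13, 15]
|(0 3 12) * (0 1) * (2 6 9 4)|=|(0 3 12 1)(2 6 9 4)|=4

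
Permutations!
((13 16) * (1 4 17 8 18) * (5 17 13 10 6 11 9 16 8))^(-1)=(1 18 8 13 4)(5 17)(6 10 16 9 11)=[0, 18, 2, 3, 1, 17, 10, 7, 13, 11, 16, 6, 12, 4, 14, 15, 9, 5, 8]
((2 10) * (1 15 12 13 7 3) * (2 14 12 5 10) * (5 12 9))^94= (1 7 12)(3 13 15)(5 14)(9 10)= [0, 7, 2, 13, 4, 14, 6, 12, 8, 10, 9, 11, 1, 15, 5, 3]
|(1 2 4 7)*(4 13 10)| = |(1 2 13 10 4 7)| = 6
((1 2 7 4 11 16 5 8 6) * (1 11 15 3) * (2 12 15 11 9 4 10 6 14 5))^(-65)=[0, 3, 16, 15, 9, 8, 10, 2, 14, 6, 7, 4, 1, 13, 5, 12, 11]=(1 3 15 12)(2 16 11 4 9 6 10 7)(5 8 14)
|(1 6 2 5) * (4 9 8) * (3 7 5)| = |(1 6 2 3 7 5)(4 9 8)| = 6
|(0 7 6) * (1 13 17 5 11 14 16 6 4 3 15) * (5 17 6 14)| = |(17)(0 7 4 3 15 1 13 6)(5 11)(14 16)| = 8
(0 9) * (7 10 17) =(0 9)(7 10 17) =[9, 1, 2, 3, 4, 5, 6, 10, 8, 0, 17, 11, 12, 13, 14, 15, 16, 7]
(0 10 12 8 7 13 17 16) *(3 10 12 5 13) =(0 12 8 7 3 10 5 13 17 16) =[12, 1, 2, 10, 4, 13, 6, 3, 7, 9, 5, 11, 8, 17, 14, 15, 0, 16]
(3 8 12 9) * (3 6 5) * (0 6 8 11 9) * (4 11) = (0 6 5 3 4 11 9 8 12) = [6, 1, 2, 4, 11, 3, 5, 7, 12, 8, 10, 9, 0]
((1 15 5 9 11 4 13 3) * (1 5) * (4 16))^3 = [0, 15, 2, 11, 5, 16, 6, 7, 8, 4, 10, 13, 12, 9, 14, 1, 3] = (1 15)(3 11 13 9 4 5 16)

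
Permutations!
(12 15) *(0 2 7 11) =(0 2 7 11)(12 15) =[2, 1, 7, 3, 4, 5, 6, 11, 8, 9, 10, 0, 15, 13, 14, 12]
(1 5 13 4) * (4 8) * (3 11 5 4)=(1 4)(3 11 5 13 8)=[0, 4, 2, 11, 1, 13, 6, 7, 3, 9, 10, 5, 12, 8]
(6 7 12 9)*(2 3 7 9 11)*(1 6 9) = (1 6)(2 3 7 12 11) = [0, 6, 3, 7, 4, 5, 1, 12, 8, 9, 10, 2, 11]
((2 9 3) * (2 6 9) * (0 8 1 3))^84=(9)=[0, 1, 2, 3, 4, 5, 6, 7, 8, 9]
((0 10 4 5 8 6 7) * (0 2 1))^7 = (0 2 6 5 10 1 7 8 4) = [2, 7, 6, 3, 0, 10, 5, 8, 4, 9, 1]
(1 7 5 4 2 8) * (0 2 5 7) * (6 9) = (0 2 8 1)(4 5)(6 9) = [2, 0, 8, 3, 5, 4, 9, 7, 1, 6]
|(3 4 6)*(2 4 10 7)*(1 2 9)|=8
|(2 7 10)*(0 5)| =|(0 5)(2 7 10)| =6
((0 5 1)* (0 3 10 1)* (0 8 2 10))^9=(0 8 10 3 5 2 1)=[8, 0, 1, 5, 4, 2, 6, 7, 10, 9, 3]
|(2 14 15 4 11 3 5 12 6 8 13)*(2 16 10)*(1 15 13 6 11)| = 60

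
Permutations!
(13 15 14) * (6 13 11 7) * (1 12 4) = (1 12 4)(6 13 15 14 11 7) = [0, 12, 2, 3, 1, 5, 13, 6, 8, 9, 10, 7, 4, 15, 11, 14]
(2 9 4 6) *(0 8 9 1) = (0 8 9 4 6 2 1) = [8, 0, 1, 3, 6, 5, 2, 7, 9, 4]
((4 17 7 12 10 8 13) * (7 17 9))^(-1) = (17)(4 13 8 10 12 7 9) = [0, 1, 2, 3, 13, 5, 6, 9, 10, 4, 12, 11, 7, 8, 14, 15, 16, 17]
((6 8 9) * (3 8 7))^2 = (3 9 7 8 6) = [0, 1, 2, 9, 4, 5, 3, 8, 6, 7]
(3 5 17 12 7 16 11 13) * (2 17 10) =(2 17 12 7 16 11 13 3 5 10) =[0, 1, 17, 5, 4, 10, 6, 16, 8, 9, 2, 13, 7, 3, 14, 15, 11, 12]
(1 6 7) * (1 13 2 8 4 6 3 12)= (1 3 12)(2 8 4 6 7 13)= [0, 3, 8, 12, 6, 5, 7, 13, 4, 9, 10, 11, 1, 2]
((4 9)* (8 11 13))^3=(13)(4 9)=[0, 1, 2, 3, 9, 5, 6, 7, 8, 4, 10, 11, 12, 13]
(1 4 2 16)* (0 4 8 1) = (0 4 2 16)(1 8) = [4, 8, 16, 3, 2, 5, 6, 7, 1, 9, 10, 11, 12, 13, 14, 15, 0]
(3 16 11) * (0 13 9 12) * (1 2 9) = (0 13 1 2 9 12)(3 16 11) = [13, 2, 9, 16, 4, 5, 6, 7, 8, 12, 10, 3, 0, 1, 14, 15, 11]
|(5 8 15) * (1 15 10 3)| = |(1 15 5 8 10 3)| = 6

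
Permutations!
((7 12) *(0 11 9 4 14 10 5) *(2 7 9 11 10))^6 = (14) = [0, 1, 2, 3, 4, 5, 6, 7, 8, 9, 10, 11, 12, 13, 14]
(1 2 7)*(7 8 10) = (1 2 8 10 7) = [0, 2, 8, 3, 4, 5, 6, 1, 10, 9, 7]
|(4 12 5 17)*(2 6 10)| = |(2 6 10)(4 12 5 17)| = 12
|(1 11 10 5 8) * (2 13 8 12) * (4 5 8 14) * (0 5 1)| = |(0 5 12 2 13 14 4 1 11 10 8)| = 11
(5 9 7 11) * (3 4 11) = (3 4 11 5 9 7) = [0, 1, 2, 4, 11, 9, 6, 3, 8, 7, 10, 5]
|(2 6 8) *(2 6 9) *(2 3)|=|(2 9 3)(6 8)|=6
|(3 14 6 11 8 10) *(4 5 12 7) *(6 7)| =10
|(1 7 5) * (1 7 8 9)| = 6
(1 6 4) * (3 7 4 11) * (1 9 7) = [0, 6, 2, 1, 9, 5, 11, 4, 8, 7, 10, 3] = (1 6 11 3)(4 9 7)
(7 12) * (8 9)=[0, 1, 2, 3, 4, 5, 6, 12, 9, 8, 10, 11, 7]=(7 12)(8 9)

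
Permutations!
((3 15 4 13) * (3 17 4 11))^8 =(3 11 15)(4 17 13) =[0, 1, 2, 11, 17, 5, 6, 7, 8, 9, 10, 15, 12, 4, 14, 3, 16, 13]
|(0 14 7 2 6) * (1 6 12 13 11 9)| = |(0 14 7 2 12 13 11 9 1 6)| = 10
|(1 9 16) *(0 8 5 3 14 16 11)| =|(0 8 5 3 14 16 1 9 11)| =9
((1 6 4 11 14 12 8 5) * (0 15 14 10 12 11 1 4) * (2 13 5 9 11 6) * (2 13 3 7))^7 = (0 6 14 15)(1 4 5 13)(2 3 7)(8 11 12 9 10) = [6, 4, 3, 7, 5, 13, 14, 2, 11, 10, 8, 12, 9, 1, 15, 0]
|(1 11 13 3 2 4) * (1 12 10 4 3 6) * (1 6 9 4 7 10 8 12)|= 10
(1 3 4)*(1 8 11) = (1 3 4 8 11) = [0, 3, 2, 4, 8, 5, 6, 7, 11, 9, 10, 1]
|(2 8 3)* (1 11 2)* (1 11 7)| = 4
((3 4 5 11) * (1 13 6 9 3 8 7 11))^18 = [0, 3, 2, 13, 6, 9, 5, 7, 8, 1, 10, 11, 12, 4] = (1 3 13 4 6 5 9)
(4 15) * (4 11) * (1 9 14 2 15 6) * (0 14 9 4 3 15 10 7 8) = (0 14 2 10 7 8)(1 4 6)(3 15 11) = [14, 4, 10, 15, 6, 5, 1, 8, 0, 9, 7, 3, 12, 13, 2, 11]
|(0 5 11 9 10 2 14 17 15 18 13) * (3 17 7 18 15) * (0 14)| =12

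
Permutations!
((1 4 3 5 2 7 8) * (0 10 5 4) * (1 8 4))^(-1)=(0 1 3 4 7 2 5 10)=[1, 3, 5, 4, 7, 10, 6, 2, 8, 9, 0]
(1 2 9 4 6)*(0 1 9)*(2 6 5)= (0 1 6 9 4 5 2)= [1, 6, 0, 3, 5, 2, 9, 7, 8, 4]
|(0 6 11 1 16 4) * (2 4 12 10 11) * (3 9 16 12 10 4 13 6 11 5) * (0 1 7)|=|(0 11 7)(1 12 4)(2 13 6)(3 9 16 10 5)|=15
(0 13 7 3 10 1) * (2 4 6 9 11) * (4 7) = [13, 0, 7, 10, 6, 5, 9, 3, 8, 11, 1, 2, 12, 4] = (0 13 4 6 9 11 2 7 3 10 1)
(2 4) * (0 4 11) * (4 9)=(0 9 4 2 11)=[9, 1, 11, 3, 2, 5, 6, 7, 8, 4, 10, 0]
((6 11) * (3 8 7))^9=(6 11)=[0, 1, 2, 3, 4, 5, 11, 7, 8, 9, 10, 6]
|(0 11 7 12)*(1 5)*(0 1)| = 6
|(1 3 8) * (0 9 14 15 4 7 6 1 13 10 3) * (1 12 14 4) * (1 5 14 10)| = |(0 9 4 7 6 12 10 3 8 13 1)(5 14 15)| = 33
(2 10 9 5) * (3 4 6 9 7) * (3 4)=(2 10 7 4 6 9 5)=[0, 1, 10, 3, 6, 2, 9, 4, 8, 5, 7]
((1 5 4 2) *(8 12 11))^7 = (1 2 4 5)(8 12 11) = [0, 2, 4, 3, 5, 1, 6, 7, 12, 9, 10, 8, 11]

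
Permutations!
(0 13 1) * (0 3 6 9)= (0 13 1 3 6 9)= [13, 3, 2, 6, 4, 5, 9, 7, 8, 0, 10, 11, 12, 1]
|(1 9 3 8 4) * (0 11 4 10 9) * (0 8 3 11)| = |(1 8 10 9 11 4)| = 6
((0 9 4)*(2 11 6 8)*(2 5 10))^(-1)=(0 4 9)(2 10 5 8 6 11)=[4, 1, 10, 3, 9, 8, 11, 7, 6, 0, 5, 2]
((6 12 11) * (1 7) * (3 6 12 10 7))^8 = (12)(1 10 3 7 6) = [0, 10, 2, 7, 4, 5, 1, 6, 8, 9, 3, 11, 12]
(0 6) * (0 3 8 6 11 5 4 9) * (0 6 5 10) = (0 11 10)(3 8 5 4 9 6) = [11, 1, 2, 8, 9, 4, 3, 7, 5, 6, 0, 10]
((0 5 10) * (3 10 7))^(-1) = [10, 1, 2, 7, 4, 0, 6, 5, 8, 9, 3] = (0 10 3 7 5)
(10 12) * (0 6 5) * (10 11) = (0 6 5)(10 12 11) = [6, 1, 2, 3, 4, 0, 5, 7, 8, 9, 12, 10, 11]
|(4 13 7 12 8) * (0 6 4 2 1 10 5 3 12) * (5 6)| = |(0 5 3 12 8 2 1 10 6 4 13 7)| = 12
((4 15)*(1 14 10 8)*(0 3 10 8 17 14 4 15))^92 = (0 14)(1 10)(3 8)(4 17) = [14, 10, 2, 8, 17, 5, 6, 7, 3, 9, 1, 11, 12, 13, 0, 15, 16, 4]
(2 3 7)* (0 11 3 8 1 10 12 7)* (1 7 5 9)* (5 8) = [11, 10, 5, 0, 4, 9, 6, 2, 7, 1, 12, 3, 8] = (0 11 3)(1 10 12 8 7 2 5 9)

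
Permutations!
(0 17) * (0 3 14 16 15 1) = [17, 0, 2, 14, 4, 5, 6, 7, 8, 9, 10, 11, 12, 13, 16, 1, 15, 3] = (0 17 3 14 16 15 1)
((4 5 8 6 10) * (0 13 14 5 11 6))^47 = (0 14 8 13 5)(4 10 6 11) = [14, 1, 2, 3, 10, 0, 11, 7, 13, 9, 6, 4, 12, 5, 8]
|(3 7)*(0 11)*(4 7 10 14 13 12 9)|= |(0 11)(3 10 14 13 12 9 4 7)|= 8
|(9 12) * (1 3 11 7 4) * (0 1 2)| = |(0 1 3 11 7 4 2)(9 12)| = 14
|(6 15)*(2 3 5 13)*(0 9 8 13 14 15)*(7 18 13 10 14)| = 42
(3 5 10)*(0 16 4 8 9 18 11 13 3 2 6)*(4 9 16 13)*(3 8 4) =(0 13 8 16 9 18 11 3 5 10 2 6) =[13, 1, 6, 5, 4, 10, 0, 7, 16, 18, 2, 3, 12, 8, 14, 15, 9, 17, 11]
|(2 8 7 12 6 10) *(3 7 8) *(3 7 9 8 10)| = 8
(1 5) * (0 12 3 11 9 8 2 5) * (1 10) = [12, 0, 5, 11, 4, 10, 6, 7, 2, 8, 1, 9, 3] = (0 12 3 11 9 8 2 5 10 1)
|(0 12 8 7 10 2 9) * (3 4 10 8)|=|(0 12 3 4 10 2 9)(7 8)|=14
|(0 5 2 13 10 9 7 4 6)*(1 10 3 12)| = 12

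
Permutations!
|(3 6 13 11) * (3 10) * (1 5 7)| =15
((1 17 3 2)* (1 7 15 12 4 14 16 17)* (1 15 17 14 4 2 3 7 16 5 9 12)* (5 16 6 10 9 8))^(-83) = (1 15)(2 10 12 6 9)(5 8)(7 17)(14 16) = [0, 15, 10, 3, 4, 8, 9, 17, 5, 2, 12, 11, 6, 13, 16, 1, 14, 7]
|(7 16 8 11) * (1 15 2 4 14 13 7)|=10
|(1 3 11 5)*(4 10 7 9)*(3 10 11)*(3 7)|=|(1 10 3 7 9 4 11 5)|=8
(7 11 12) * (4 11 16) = [0, 1, 2, 3, 11, 5, 6, 16, 8, 9, 10, 12, 7, 13, 14, 15, 4] = (4 11 12 7 16)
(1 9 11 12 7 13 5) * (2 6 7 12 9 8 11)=[0, 8, 6, 3, 4, 1, 7, 13, 11, 2, 10, 9, 12, 5]=(1 8 11 9 2 6 7 13 5)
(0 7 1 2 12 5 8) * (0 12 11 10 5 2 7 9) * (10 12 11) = [9, 7, 10, 3, 4, 8, 6, 1, 11, 0, 5, 12, 2] = (0 9)(1 7)(2 10 5 8 11 12)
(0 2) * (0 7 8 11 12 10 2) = [0, 1, 7, 3, 4, 5, 6, 8, 11, 9, 2, 12, 10] = (2 7 8 11 12 10)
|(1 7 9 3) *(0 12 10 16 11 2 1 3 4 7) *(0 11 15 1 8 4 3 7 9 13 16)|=|(0 12 10)(1 11 2 8 4 9 3 7 13 16 15)|=33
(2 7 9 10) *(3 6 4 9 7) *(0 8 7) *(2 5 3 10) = (0 8 7)(2 10 5 3 6 4 9) = [8, 1, 10, 6, 9, 3, 4, 0, 7, 2, 5]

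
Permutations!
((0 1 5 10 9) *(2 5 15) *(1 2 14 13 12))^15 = (15) = [0, 1, 2, 3, 4, 5, 6, 7, 8, 9, 10, 11, 12, 13, 14, 15]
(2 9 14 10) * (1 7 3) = [0, 7, 9, 1, 4, 5, 6, 3, 8, 14, 2, 11, 12, 13, 10] = (1 7 3)(2 9 14 10)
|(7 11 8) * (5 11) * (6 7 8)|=|(5 11 6 7)|=4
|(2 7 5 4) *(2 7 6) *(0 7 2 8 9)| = 8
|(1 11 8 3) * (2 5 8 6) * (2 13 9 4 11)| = 5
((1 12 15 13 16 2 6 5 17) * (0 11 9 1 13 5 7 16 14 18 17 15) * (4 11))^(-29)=(0 4 11 9 1 12)(2 16 7 6)(5 15)(13 17 18 14)=[4, 12, 16, 3, 11, 15, 2, 6, 8, 1, 10, 9, 0, 17, 13, 5, 7, 18, 14]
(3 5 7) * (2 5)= (2 5 7 3)= [0, 1, 5, 2, 4, 7, 6, 3]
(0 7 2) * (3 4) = (0 7 2)(3 4) = [7, 1, 0, 4, 3, 5, 6, 2]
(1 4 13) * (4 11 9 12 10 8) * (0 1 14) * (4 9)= [1, 11, 2, 3, 13, 5, 6, 7, 9, 12, 8, 4, 10, 14, 0]= (0 1 11 4 13 14)(8 9 12 10)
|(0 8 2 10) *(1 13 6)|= 12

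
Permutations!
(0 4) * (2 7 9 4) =(0 2 7 9 4) =[2, 1, 7, 3, 0, 5, 6, 9, 8, 4]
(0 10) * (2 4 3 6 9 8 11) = (0 10)(2 4 3 6 9 8 11) = [10, 1, 4, 6, 3, 5, 9, 7, 11, 8, 0, 2]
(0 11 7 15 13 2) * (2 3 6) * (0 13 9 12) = (0 11 7 15 9 12)(2 13 3 6) = [11, 1, 13, 6, 4, 5, 2, 15, 8, 12, 10, 7, 0, 3, 14, 9]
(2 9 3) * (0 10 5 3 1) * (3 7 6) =(0 10 5 7 6 3 2 9 1) =[10, 0, 9, 2, 4, 7, 3, 6, 8, 1, 5]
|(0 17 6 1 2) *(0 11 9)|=|(0 17 6 1 2 11 9)|=7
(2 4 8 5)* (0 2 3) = (0 2 4 8 5 3) = [2, 1, 4, 0, 8, 3, 6, 7, 5]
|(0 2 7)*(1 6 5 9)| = |(0 2 7)(1 6 5 9)| = 12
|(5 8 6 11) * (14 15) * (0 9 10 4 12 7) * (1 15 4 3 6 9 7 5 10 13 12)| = 20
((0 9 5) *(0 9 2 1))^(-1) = (0 1 2)(5 9) = [1, 2, 0, 3, 4, 9, 6, 7, 8, 5]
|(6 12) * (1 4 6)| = |(1 4 6 12)| = 4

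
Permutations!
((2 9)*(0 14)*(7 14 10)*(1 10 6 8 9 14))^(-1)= [14, 7, 9, 3, 4, 5, 0, 10, 6, 8, 1, 11, 12, 13, 2]= (0 14 2 9 8 6)(1 7 10)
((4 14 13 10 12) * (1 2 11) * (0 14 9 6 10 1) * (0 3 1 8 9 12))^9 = (0 13 9 10 14 8 6)(1 2 11 3)(4 12) = [13, 2, 11, 1, 12, 5, 0, 7, 6, 10, 14, 3, 4, 9, 8]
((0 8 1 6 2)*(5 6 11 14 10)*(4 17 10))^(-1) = [2, 8, 6, 3, 14, 10, 5, 7, 0, 9, 17, 1, 12, 13, 11, 15, 16, 4] = (0 2 6 5 10 17 4 14 11 1 8)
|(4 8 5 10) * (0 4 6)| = 6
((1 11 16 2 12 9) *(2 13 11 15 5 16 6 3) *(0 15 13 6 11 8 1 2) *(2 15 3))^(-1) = (0 3)(1 8 13)(2 6 16 5 15 9 12) = [3, 8, 6, 0, 4, 15, 16, 7, 13, 12, 10, 11, 2, 1, 14, 9, 5]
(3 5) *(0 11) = [11, 1, 2, 5, 4, 3, 6, 7, 8, 9, 10, 0] = (0 11)(3 5)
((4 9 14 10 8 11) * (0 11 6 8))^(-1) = (0 10 14 9 4 11)(6 8) = [10, 1, 2, 3, 11, 5, 8, 7, 6, 4, 14, 0, 12, 13, 9]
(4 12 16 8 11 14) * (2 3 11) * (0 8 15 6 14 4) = (0 8 2 3 11 4 12 16 15 6 14) = [8, 1, 3, 11, 12, 5, 14, 7, 2, 9, 10, 4, 16, 13, 0, 6, 15]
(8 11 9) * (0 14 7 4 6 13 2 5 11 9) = (0 14 7 4 6 13 2 5 11)(8 9) = [14, 1, 5, 3, 6, 11, 13, 4, 9, 8, 10, 0, 12, 2, 7]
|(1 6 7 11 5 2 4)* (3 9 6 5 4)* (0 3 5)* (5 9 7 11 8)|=|(0 3 7 8 5 2 9 6 11 4 1)|=11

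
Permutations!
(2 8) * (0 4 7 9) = [4, 1, 8, 3, 7, 5, 6, 9, 2, 0] = (0 4 7 9)(2 8)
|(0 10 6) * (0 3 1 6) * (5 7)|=|(0 10)(1 6 3)(5 7)|=6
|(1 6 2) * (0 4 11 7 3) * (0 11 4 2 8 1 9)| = 3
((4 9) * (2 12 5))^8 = (2 5 12) = [0, 1, 5, 3, 4, 12, 6, 7, 8, 9, 10, 11, 2]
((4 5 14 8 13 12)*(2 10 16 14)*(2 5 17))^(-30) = [0, 1, 12, 3, 8, 5, 6, 7, 10, 9, 4, 11, 14, 16, 2, 15, 17, 13] = (2 12 14)(4 8 10)(13 16 17)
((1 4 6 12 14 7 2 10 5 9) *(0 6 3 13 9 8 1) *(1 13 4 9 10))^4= [7, 12, 6, 3, 4, 5, 2, 0, 8, 14, 10, 11, 1, 13, 9]= (0 7)(1 12)(2 6)(9 14)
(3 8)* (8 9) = (3 9 8) = [0, 1, 2, 9, 4, 5, 6, 7, 3, 8]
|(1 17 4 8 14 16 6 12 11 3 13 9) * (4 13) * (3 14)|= |(1 17 13 9)(3 4 8)(6 12 11 14 16)|= 60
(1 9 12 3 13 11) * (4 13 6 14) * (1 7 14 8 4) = (1 9 12 3 6 8 4 13 11 7 14) = [0, 9, 2, 6, 13, 5, 8, 14, 4, 12, 10, 7, 3, 11, 1]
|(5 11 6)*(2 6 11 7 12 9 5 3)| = |(2 6 3)(5 7 12 9)| = 12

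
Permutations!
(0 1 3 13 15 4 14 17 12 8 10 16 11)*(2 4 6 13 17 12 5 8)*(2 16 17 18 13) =(0 1 3 18 13 15 6 2 4 14 12 16 11)(5 8 10 17) =[1, 3, 4, 18, 14, 8, 2, 7, 10, 9, 17, 0, 16, 15, 12, 6, 11, 5, 13]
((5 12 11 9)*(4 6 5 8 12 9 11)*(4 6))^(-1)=(5 6 12 8 9)=[0, 1, 2, 3, 4, 6, 12, 7, 9, 5, 10, 11, 8]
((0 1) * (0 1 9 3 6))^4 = (9) = [0, 1, 2, 3, 4, 5, 6, 7, 8, 9]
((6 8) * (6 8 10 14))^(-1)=(6 14 10)=[0, 1, 2, 3, 4, 5, 14, 7, 8, 9, 6, 11, 12, 13, 10]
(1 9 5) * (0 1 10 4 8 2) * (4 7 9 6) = (0 1 6 4 8 2)(5 10 7 9) = [1, 6, 0, 3, 8, 10, 4, 9, 2, 5, 7]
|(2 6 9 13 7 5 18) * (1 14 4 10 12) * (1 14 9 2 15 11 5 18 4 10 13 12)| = |(1 9 12 14 10)(2 6)(4 13 7 18 15 11 5)| = 70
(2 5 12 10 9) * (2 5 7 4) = (2 7 4)(5 12 10 9) = [0, 1, 7, 3, 2, 12, 6, 4, 8, 5, 9, 11, 10]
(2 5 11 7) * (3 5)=(2 3 5 11 7)=[0, 1, 3, 5, 4, 11, 6, 2, 8, 9, 10, 7]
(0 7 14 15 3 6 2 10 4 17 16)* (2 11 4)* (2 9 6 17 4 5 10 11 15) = [7, 1, 11, 17, 4, 10, 15, 14, 8, 6, 9, 5, 12, 13, 2, 3, 0, 16] = (0 7 14 2 11 5 10 9 6 15 3 17 16)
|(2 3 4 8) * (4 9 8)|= 4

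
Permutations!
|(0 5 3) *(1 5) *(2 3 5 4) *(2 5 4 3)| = 6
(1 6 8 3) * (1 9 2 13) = (1 6 8 3 9 2 13) = [0, 6, 13, 9, 4, 5, 8, 7, 3, 2, 10, 11, 12, 1]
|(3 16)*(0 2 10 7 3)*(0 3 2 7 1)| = 10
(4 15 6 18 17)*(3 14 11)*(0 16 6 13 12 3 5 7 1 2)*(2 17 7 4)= [16, 17, 0, 14, 15, 4, 18, 1, 8, 9, 10, 5, 3, 12, 11, 13, 6, 2, 7]= (0 16 6 18 7 1 17 2)(3 14 11 5 4 15 13 12)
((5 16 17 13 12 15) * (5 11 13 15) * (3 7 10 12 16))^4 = (3 5 12 10 7)(11 15 17 16 13) = [0, 1, 2, 5, 4, 12, 6, 3, 8, 9, 7, 15, 10, 11, 14, 17, 13, 16]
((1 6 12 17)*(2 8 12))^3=(1 8)(2 17)(6 12)=[0, 8, 17, 3, 4, 5, 12, 7, 1, 9, 10, 11, 6, 13, 14, 15, 16, 2]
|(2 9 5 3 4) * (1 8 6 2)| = 8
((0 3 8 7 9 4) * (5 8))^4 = (0 7 3 9 5 4 8) = [7, 1, 2, 9, 8, 4, 6, 3, 0, 5]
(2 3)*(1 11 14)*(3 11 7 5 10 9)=(1 7 5 10 9 3 2 11 14)=[0, 7, 11, 2, 4, 10, 6, 5, 8, 3, 9, 14, 12, 13, 1]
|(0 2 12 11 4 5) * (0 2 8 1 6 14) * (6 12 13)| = |(0 8 1 12 11 4 5 2 13 6 14)| = 11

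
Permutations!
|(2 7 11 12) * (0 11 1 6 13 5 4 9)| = 11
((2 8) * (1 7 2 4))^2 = [0, 2, 4, 3, 7, 5, 6, 8, 1] = (1 2 4 7 8)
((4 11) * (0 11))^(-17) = [11, 1, 2, 3, 0, 5, 6, 7, 8, 9, 10, 4] = (0 11 4)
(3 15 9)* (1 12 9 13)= (1 12 9 3 15 13)= [0, 12, 2, 15, 4, 5, 6, 7, 8, 3, 10, 11, 9, 1, 14, 13]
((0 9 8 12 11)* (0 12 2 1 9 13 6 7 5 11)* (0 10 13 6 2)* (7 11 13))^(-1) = (0 8 9 1 2 13 5 7 10 12 11 6) = [8, 2, 13, 3, 4, 7, 0, 10, 9, 1, 12, 6, 11, 5]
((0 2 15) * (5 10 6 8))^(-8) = [2, 1, 15, 3, 4, 5, 6, 7, 8, 9, 10, 11, 12, 13, 14, 0] = (0 2 15)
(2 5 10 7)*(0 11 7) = (0 11 7 2 5 10) = [11, 1, 5, 3, 4, 10, 6, 2, 8, 9, 0, 7]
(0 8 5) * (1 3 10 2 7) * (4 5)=[8, 3, 7, 10, 5, 0, 6, 1, 4, 9, 2]=(0 8 4 5)(1 3 10 2 7)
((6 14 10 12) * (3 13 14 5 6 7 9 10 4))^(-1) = [0, 1, 2, 4, 14, 6, 5, 12, 8, 7, 9, 11, 10, 3, 13] = (3 4 14 13)(5 6)(7 12 10 9)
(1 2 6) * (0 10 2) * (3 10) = (0 3 10 2 6 1) = [3, 0, 6, 10, 4, 5, 1, 7, 8, 9, 2]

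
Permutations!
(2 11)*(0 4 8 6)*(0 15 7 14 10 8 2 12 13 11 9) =(0 4 2 9)(6 15 7 14 10 8)(11 12 13) =[4, 1, 9, 3, 2, 5, 15, 14, 6, 0, 8, 12, 13, 11, 10, 7]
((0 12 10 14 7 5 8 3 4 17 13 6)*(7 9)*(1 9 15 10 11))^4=[9, 8, 2, 6, 0, 17, 1, 4, 13, 3, 14, 5, 7, 11, 15, 10, 16, 12]=(0 9 3 6 1 8 13 11 5 17 12 7 4)(10 14 15)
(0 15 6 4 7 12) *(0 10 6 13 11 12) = (0 15 13 11 12 10 6 4 7) = [15, 1, 2, 3, 7, 5, 4, 0, 8, 9, 6, 12, 10, 11, 14, 13]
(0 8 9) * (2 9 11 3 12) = (0 8 11 3 12 2 9) = [8, 1, 9, 12, 4, 5, 6, 7, 11, 0, 10, 3, 2]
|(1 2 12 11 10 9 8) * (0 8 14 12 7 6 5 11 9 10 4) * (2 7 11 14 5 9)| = 12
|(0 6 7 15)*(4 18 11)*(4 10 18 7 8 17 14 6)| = 12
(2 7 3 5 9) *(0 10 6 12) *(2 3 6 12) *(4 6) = (0 10 12)(2 7 4 6)(3 5 9) = [10, 1, 7, 5, 6, 9, 2, 4, 8, 3, 12, 11, 0]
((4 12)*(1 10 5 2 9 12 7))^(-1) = (1 7 4 12 9 2 5 10) = [0, 7, 5, 3, 12, 10, 6, 4, 8, 2, 1, 11, 9]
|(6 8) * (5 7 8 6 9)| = 4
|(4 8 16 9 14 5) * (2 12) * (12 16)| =8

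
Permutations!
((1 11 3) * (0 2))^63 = (11)(0 2) = [2, 1, 0, 3, 4, 5, 6, 7, 8, 9, 10, 11]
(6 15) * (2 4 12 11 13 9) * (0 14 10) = (0 14 10)(2 4 12 11 13 9)(6 15) = [14, 1, 4, 3, 12, 5, 15, 7, 8, 2, 0, 13, 11, 9, 10, 6]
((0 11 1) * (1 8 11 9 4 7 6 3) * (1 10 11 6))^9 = (0 1 7 4 9)(3 6 8 11 10) = [1, 7, 2, 6, 9, 5, 8, 4, 11, 0, 3, 10]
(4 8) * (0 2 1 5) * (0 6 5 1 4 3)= (0 2 4 8 3)(5 6)= [2, 1, 4, 0, 8, 6, 5, 7, 3]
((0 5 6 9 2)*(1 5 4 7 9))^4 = (0 2 9 7 4)(1 5 6) = [2, 5, 9, 3, 0, 6, 1, 4, 8, 7]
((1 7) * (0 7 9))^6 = (0 1)(7 9) = [1, 0, 2, 3, 4, 5, 6, 9, 8, 7]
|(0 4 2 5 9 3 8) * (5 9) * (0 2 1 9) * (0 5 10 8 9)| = |(0 4 1)(2 5 10 8)(3 9)| = 12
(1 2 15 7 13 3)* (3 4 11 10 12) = (1 2 15 7 13 4 11 10 12 3) = [0, 2, 15, 1, 11, 5, 6, 13, 8, 9, 12, 10, 3, 4, 14, 7]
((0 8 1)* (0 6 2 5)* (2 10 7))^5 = (0 7 1 5 10 8 2 6) = [7, 5, 6, 3, 4, 10, 0, 1, 2, 9, 8]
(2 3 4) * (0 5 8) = (0 5 8)(2 3 4) = [5, 1, 3, 4, 2, 8, 6, 7, 0]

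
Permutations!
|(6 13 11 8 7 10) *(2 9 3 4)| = 12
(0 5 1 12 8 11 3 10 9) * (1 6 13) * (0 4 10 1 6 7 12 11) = (0 5 7 12 8)(1 11 3)(4 10 9)(6 13) = [5, 11, 2, 1, 10, 7, 13, 12, 0, 4, 9, 3, 8, 6]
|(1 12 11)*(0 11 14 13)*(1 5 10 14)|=|(0 11 5 10 14 13)(1 12)|=6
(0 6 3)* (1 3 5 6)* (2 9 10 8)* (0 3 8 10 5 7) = (10)(0 1 8 2 9 5 6 7) = [1, 8, 9, 3, 4, 6, 7, 0, 2, 5, 10]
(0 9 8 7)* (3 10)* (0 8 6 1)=(0 9 6 1)(3 10)(7 8)=[9, 0, 2, 10, 4, 5, 1, 8, 7, 6, 3]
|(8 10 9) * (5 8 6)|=|(5 8 10 9 6)|=5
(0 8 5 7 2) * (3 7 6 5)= [8, 1, 0, 7, 4, 6, 5, 2, 3]= (0 8 3 7 2)(5 6)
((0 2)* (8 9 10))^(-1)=(0 2)(8 10 9)=[2, 1, 0, 3, 4, 5, 6, 7, 10, 8, 9]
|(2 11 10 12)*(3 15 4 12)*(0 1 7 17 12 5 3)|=8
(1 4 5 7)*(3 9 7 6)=[0, 4, 2, 9, 5, 6, 3, 1, 8, 7]=(1 4 5 6 3 9 7)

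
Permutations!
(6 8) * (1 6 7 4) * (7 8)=[0, 6, 2, 3, 1, 5, 7, 4, 8]=(8)(1 6 7 4)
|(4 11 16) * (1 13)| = |(1 13)(4 11 16)| = 6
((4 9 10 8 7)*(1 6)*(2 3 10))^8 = (2 3 10 8 7 4 9) = [0, 1, 3, 10, 9, 5, 6, 4, 7, 2, 8]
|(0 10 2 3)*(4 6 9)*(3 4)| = |(0 10 2 4 6 9 3)| = 7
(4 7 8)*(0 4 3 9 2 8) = (0 4 7)(2 8 3 9) = [4, 1, 8, 9, 7, 5, 6, 0, 3, 2]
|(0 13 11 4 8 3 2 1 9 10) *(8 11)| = |(0 13 8 3 2 1 9 10)(4 11)| = 8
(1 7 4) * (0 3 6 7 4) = (0 3 6 7)(1 4) = [3, 4, 2, 6, 1, 5, 7, 0]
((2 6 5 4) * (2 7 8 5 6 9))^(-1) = (2 9)(4 5 8 7) = [0, 1, 9, 3, 5, 8, 6, 4, 7, 2]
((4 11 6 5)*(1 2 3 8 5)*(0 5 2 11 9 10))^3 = (11)(0 9 5 10 4) = [9, 1, 2, 3, 0, 10, 6, 7, 8, 5, 4, 11]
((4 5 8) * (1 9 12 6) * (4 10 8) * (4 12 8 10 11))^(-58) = (1 12 4 8)(5 11 9 6) = [0, 12, 2, 3, 8, 11, 5, 7, 1, 6, 10, 9, 4]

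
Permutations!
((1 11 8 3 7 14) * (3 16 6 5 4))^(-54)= (1 4 8 7 6)(3 16 14 5 11)= [0, 4, 2, 16, 8, 11, 1, 6, 7, 9, 10, 3, 12, 13, 5, 15, 14]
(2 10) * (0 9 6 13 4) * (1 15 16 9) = [1, 15, 10, 3, 0, 5, 13, 7, 8, 6, 2, 11, 12, 4, 14, 16, 9] = (0 1 15 16 9 6 13 4)(2 10)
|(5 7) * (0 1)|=|(0 1)(5 7)|=2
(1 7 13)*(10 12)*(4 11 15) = (1 7 13)(4 11 15)(10 12) = [0, 7, 2, 3, 11, 5, 6, 13, 8, 9, 12, 15, 10, 1, 14, 4]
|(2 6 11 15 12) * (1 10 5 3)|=20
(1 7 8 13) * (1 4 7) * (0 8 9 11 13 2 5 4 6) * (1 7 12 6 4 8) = (0 1 7 9 11 13 4 12 6)(2 5 8) = [1, 7, 5, 3, 12, 8, 0, 9, 2, 11, 10, 13, 6, 4]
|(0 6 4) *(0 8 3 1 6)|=|(1 6 4 8 3)|=5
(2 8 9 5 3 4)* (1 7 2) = [0, 7, 8, 4, 1, 3, 6, 2, 9, 5] = (1 7 2 8 9 5 3 4)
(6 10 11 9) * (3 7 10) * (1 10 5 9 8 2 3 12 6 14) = [0, 10, 3, 7, 4, 9, 12, 5, 2, 14, 11, 8, 6, 13, 1] = (1 10 11 8 2 3 7 5 9 14)(6 12)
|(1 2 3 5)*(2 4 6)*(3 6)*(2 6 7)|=4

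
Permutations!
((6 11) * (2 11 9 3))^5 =(11) =[0, 1, 2, 3, 4, 5, 6, 7, 8, 9, 10, 11]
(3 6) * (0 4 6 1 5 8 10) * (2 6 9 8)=(0 4 9 8 10)(1 5 2 6 3)=[4, 5, 6, 1, 9, 2, 3, 7, 10, 8, 0]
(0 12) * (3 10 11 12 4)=(0 4 3 10 11 12)=[4, 1, 2, 10, 3, 5, 6, 7, 8, 9, 11, 12, 0]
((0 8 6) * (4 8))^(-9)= [6, 1, 2, 3, 0, 5, 8, 7, 4]= (0 6 8 4)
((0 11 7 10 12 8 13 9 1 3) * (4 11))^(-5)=(0 8 4 13 11 9 7 1 10 3 12)=[8, 10, 2, 12, 13, 5, 6, 1, 4, 7, 3, 9, 0, 11]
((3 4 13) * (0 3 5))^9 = [5, 1, 2, 0, 3, 13, 6, 7, 8, 9, 10, 11, 12, 4] = (0 5 13 4 3)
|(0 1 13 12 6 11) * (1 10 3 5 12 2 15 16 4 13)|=35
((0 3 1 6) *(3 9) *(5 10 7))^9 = [6, 3, 2, 9, 4, 5, 1, 7, 8, 0, 10] = (10)(0 6 1 3 9)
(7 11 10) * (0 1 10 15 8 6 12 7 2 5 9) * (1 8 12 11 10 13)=(0 8 6 11 15 12 7 10 2 5 9)(1 13)=[8, 13, 5, 3, 4, 9, 11, 10, 6, 0, 2, 15, 7, 1, 14, 12]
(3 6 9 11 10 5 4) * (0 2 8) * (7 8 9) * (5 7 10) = [2, 1, 9, 6, 3, 4, 10, 8, 0, 11, 7, 5] = (0 2 9 11 5 4 3 6 10 7 8)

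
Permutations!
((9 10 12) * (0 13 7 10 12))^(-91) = (0 13 7 10)(9 12) = [13, 1, 2, 3, 4, 5, 6, 10, 8, 12, 0, 11, 9, 7]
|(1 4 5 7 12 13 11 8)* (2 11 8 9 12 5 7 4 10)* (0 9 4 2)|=|(0 9 12 13 8 1 10)(2 11 4 7 5)|=35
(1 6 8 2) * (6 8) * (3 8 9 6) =[0, 9, 1, 8, 4, 5, 3, 7, 2, 6] =(1 9 6 3 8 2)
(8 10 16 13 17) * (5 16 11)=(5 16 13 17 8 10 11)=[0, 1, 2, 3, 4, 16, 6, 7, 10, 9, 11, 5, 12, 17, 14, 15, 13, 8]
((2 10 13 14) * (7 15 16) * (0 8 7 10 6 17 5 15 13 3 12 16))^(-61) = [15, 1, 14, 10, 4, 17, 2, 8, 0, 9, 16, 11, 3, 7, 13, 5, 12, 6] = (0 15 5 17 6 2 14 13 7 8)(3 10 16 12)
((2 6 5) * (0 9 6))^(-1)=(0 2 5 6 9)=[2, 1, 5, 3, 4, 6, 9, 7, 8, 0]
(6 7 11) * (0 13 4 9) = (0 13 4 9)(6 7 11) = [13, 1, 2, 3, 9, 5, 7, 11, 8, 0, 10, 6, 12, 4]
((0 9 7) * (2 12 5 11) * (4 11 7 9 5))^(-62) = (0 5 7)(2 4)(11 12) = [5, 1, 4, 3, 2, 7, 6, 0, 8, 9, 10, 12, 11]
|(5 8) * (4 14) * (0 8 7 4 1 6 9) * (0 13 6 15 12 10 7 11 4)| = |(0 8 5 11 4 14 1 15 12 10 7)(6 9 13)| = 33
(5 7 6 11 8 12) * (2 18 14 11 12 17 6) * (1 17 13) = [0, 17, 18, 3, 4, 7, 12, 2, 13, 9, 10, 8, 5, 1, 11, 15, 16, 6, 14] = (1 17 6 12 5 7 2 18 14 11 8 13)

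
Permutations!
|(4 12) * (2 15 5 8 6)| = 10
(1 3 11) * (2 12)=[0, 3, 12, 11, 4, 5, 6, 7, 8, 9, 10, 1, 2]=(1 3 11)(2 12)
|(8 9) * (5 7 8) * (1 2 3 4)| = 4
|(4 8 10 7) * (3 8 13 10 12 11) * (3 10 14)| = 9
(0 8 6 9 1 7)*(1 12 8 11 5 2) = (0 11 5 2 1 7)(6 9 12 8) = [11, 7, 1, 3, 4, 2, 9, 0, 6, 12, 10, 5, 8]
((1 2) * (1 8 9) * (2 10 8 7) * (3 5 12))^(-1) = (1 9 8 10)(2 7)(3 12 5) = [0, 9, 7, 12, 4, 3, 6, 2, 10, 8, 1, 11, 5]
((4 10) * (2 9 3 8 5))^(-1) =[0, 1, 5, 9, 10, 8, 6, 7, 3, 2, 4] =(2 5 8 3 9)(4 10)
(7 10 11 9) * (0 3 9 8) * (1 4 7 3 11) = (0 11 8)(1 4 7 10)(3 9) = [11, 4, 2, 9, 7, 5, 6, 10, 0, 3, 1, 8]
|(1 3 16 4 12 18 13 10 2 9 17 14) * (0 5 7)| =|(0 5 7)(1 3 16 4 12 18 13 10 2 9 17 14)| =12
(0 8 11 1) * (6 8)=(0 6 8 11 1)=[6, 0, 2, 3, 4, 5, 8, 7, 11, 9, 10, 1]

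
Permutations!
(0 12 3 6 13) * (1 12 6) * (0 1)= (0 6 13 1 12 3)= [6, 12, 2, 0, 4, 5, 13, 7, 8, 9, 10, 11, 3, 1]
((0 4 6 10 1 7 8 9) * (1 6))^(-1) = (0 9 8 7 1 4)(6 10) = [9, 4, 2, 3, 0, 5, 10, 1, 7, 8, 6]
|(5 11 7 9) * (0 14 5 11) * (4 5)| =12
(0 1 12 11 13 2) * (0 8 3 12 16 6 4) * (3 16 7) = [1, 7, 8, 12, 0, 5, 4, 3, 16, 9, 10, 13, 11, 2, 14, 15, 6] = (0 1 7 3 12 11 13 2 8 16 6 4)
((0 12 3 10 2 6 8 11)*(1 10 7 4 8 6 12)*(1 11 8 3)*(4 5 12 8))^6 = (1 7 8)(2 12 3)(4 10 5) = [0, 7, 12, 2, 10, 4, 6, 8, 1, 9, 5, 11, 3]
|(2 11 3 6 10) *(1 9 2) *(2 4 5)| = |(1 9 4 5 2 11 3 6 10)| = 9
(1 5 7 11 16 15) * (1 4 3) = (1 5 7 11 16 15 4 3) = [0, 5, 2, 1, 3, 7, 6, 11, 8, 9, 10, 16, 12, 13, 14, 4, 15]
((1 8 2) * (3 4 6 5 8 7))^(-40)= (8)= [0, 1, 2, 3, 4, 5, 6, 7, 8]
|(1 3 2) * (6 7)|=|(1 3 2)(6 7)|=6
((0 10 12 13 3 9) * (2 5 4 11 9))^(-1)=(0 9 11 4 5 2 3 13 12 10)=[9, 1, 3, 13, 5, 2, 6, 7, 8, 11, 0, 4, 10, 12]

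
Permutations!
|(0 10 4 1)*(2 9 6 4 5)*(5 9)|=6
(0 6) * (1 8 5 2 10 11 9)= (0 6)(1 8 5 2 10 11 9)= [6, 8, 10, 3, 4, 2, 0, 7, 5, 1, 11, 9]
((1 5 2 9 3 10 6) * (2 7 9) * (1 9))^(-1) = (1 7 5)(3 9 6 10) = [0, 7, 2, 9, 4, 1, 10, 5, 8, 6, 3]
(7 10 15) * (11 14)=(7 10 15)(11 14)=[0, 1, 2, 3, 4, 5, 6, 10, 8, 9, 15, 14, 12, 13, 11, 7]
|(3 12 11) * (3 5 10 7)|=|(3 12 11 5 10 7)|=6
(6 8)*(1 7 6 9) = [0, 7, 2, 3, 4, 5, 8, 6, 9, 1] = (1 7 6 8 9)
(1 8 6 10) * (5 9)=(1 8 6 10)(5 9)=[0, 8, 2, 3, 4, 9, 10, 7, 6, 5, 1]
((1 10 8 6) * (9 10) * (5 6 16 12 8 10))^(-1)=(1 6 5 9)(8 12 16)=[0, 6, 2, 3, 4, 9, 5, 7, 12, 1, 10, 11, 16, 13, 14, 15, 8]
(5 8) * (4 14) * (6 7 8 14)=[0, 1, 2, 3, 6, 14, 7, 8, 5, 9, 10, 11, 12, 13, 4]=(4 6 7 8 5 14)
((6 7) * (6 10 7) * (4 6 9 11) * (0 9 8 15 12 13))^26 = (0 13 12 15 8 6 4 11 9) = [13, 1, 2, 3, 11, 5, 4, 7, 6, 0, 10, 9, 15, 12, 14, 8]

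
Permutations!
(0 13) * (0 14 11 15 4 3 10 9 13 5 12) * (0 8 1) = (0 5 12 8 1)(3 10 9 13 14 11 15 4) = [5, 0, 2, 10, 3, 12, 6, 7, 1, 13, 9, 15, 8, 14, 11, 4]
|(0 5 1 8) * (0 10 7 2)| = 7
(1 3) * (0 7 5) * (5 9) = [7, 3, 2, 1, 4, 0, 6, 9, 8, 5] = (0 7 9 5)(1 3)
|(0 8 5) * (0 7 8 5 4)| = |(0 5 7 8 4)| = 5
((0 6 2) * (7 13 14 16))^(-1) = (0 2 6)(7 16 14 13) = [2, 1, 6, 3, 4, 5, 0, 16, 8, 9, 10, 11, 12, 7, 13, 15, 14]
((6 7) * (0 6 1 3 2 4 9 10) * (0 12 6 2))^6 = (0 6 4 1 10)(2 7 9 3 12) = [6, 10, 7, 12, 1, 5, 4, 9, 8, 3, 0, 11, 2]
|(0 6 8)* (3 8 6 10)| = 4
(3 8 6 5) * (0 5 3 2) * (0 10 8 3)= (0 5 2 10 8 6)= [5, 1, 10, 3, 4, 2, 0, 7, 6, 9, 8]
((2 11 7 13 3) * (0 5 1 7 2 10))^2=[1, 13, 2, 0, 4, 7, 6, 3, 8, 9, 5, 11, 12, 10]=(0 1 13 10 5 7 3)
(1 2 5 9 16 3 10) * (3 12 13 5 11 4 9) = (1 2 11 4 9 16 12 13 5 3 10) = [0, 2, 11, 10, 9, 3, 6, 7, 8, 16, 1, 4, 13, 5, 14, 15, 12]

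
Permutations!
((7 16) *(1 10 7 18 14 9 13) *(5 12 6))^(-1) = [0, 13, 2, 3, 4, 6, 12, 10, 8, 14, 1, 11, 5, 9, 18, 15, 7, 17, 16] = (1 13 9 14 18 16 7 10)(5 6 12)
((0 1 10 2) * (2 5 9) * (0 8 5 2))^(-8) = (0 9 5 8 2 10 1) = [9, 0, 10, 3, 4, 8, 6, 7, 2, 5, 1]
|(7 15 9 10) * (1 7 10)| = 4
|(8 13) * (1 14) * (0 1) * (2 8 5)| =12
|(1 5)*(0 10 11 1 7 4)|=7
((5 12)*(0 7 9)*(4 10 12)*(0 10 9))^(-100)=(12)=[0, 1, 2, 3, 4, 5, 6, 7, 8, 9, 10, 11, 12]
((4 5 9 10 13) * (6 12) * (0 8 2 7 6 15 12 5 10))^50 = (15)(0 8 2 7 6 5 9)(4 13 10) = [8, 1, 7, 3, 13, 9, 5, 6, 2, 0, 4, 11, 12, 10, 14, 15]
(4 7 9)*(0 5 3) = [5, 1, 2, 0, 7, 3, 6, 9, 8, 4] = (0 5 3)(4 7 9)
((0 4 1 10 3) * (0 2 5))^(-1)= (0 5 2 3 10 1 4)= [5, 4, 3, 10, 0, 2, 6, 7, 8, 9, 1]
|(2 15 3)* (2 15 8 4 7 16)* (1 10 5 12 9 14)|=30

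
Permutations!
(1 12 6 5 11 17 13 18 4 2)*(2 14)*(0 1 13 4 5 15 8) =[1, 12, 13, 3, 14, 11, 15, 7, 0, 9, 10, 17, 6, 18, 2, 8, 16, 4, 5] =(0 1 12 6 15 8)(2 13 18 5 11 17 4 14)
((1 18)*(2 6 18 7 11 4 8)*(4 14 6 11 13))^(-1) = (1 18 6 14 11 2 8 4 13 7) = [0, 18, 8, 3, 13, 5, 14, 1, 4, 9, 10, 2, 12, 7, 11, 15, 16, 17, 6]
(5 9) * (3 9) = (3 9 5) = [0, 1, 2, 9, 4, 3, 6, 7, 8, 5]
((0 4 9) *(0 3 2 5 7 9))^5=(9)(0 4)=[4, 1, 2, 3, 0, 5, 6, 7, 8, 9]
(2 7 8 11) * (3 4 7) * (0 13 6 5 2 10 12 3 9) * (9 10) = (0 13 6 5 2 10 12 3 4 7 8 11 9) = [13, 1, 10, 4, 7, 2, 5, 8, 11, 0, 12, 9, 3, 6]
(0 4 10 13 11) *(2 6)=[4, 1, 6, 3, 10, 5, 2, 7, 8, 9, 13, 0, 12, 11]=(0 4 10 13 11)(2 6)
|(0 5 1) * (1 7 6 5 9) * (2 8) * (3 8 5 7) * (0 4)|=|(0 9 1 4)(2 5 3 8)(6 7)|=4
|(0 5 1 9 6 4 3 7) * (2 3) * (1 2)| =|(0 5 2 3 7)(1 9 6 4)| =20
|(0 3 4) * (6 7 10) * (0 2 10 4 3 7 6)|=|(0 7 4 2 10)|=5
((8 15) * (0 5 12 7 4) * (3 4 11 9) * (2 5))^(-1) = (0 4 3 9 11 7 12 5 2)(8 15) = [4, 1, 0, 9, 3, 2, 6, 12, 15, 11, 10, 7, 5, 13, 14, 8]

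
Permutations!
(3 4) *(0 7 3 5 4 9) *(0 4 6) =[7, 1, 2, 9, 5, 6, 0, 3, 8, 4] =(0 7 3 9 4 5 6)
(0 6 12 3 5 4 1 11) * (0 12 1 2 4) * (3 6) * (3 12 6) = (0 12 3 5)(1 11 6)(2 4) = [12, 11, 4, 5, 2, 0, 1, 7, 8, 9, 10, 6, 3]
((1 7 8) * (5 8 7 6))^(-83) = (1 6 5 8) = [0, 6, 2, 3, 4, 8, 5, 7, 1]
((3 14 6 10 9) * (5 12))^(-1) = (3 9 10 6 14)(5 12) = [0, 1, 2, 9, 4, 12, 14, 7, 8, 10, 6, 11, 5, 13, 3]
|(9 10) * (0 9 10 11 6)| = 4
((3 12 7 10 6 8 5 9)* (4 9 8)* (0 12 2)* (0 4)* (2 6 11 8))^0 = (12) = [0, 1, 2, 3, 4, 5, 6, 7, 8, 9, 10, 11, 12]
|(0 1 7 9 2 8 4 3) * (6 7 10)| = 10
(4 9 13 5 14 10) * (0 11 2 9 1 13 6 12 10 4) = (0 11 2 9 6 12 10)(1 13 5 14 4) = [11, 13, 9, 3, 1, 14, 12, 7, 8, 6, 0, 2, 10, 5, 4]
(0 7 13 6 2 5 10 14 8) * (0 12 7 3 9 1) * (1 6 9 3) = [1, 0, 5, 3, 4, 10, 2, 13, 12, 6, 14, 11, 7, 9, 8] = (0 1)(2 5 10 14 8 12 7 13 9 6)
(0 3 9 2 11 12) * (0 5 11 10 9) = (0 3)(2 10 9)(5 11 12) = [3, 1, 10, 0, 4, 11, 6, 7, 8, 2, 9, 12, 5]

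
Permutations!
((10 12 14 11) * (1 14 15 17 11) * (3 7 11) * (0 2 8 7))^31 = (0 2 8 7 11 10 12 15 17 3)(1 14) = [2, 14, 8, 0, 4, 5, 6, 11, 7, 9, 12, 10, 15, 13, 1, 17, 16, 3]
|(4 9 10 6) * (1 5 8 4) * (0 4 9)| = 6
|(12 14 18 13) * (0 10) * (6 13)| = |(0 10)(6 13 12 14 18)| = 10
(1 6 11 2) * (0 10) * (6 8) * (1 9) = (0 10)(1 8 6 11 2 9) = [10, 8, 9, 3, 4, 5, 11, 7, 6, 1, 0, 2]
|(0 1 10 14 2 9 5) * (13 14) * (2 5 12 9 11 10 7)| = 18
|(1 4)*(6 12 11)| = 6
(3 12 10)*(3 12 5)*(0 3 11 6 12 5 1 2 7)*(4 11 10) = (0 3 1 2 7)(4 11 6 12)(5 10) = [3, 2, 7, 1, 11, 10, 12, 0, 8, 9, 5, 6, 4]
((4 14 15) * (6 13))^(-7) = (4 15 14)(6 13) = [0, 1, 2, 3, 15, 5, 13, 7, 8, 9, 10, 11, 12, 6, 4, 14]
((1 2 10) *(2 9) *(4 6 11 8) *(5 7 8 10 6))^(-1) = (1 10 11 6 2 9)(4 8 7 5) = [0, 10, 9, 3, 8, 4, 2, 5, 7, 1, 11, 6]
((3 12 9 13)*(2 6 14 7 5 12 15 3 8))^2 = (15)(2 14 5 9 8 6 7 12 13) = [0, 1, 14, 3, 4, 9, 7, 12, 6, 8, 10, 11, 13, 2, 5, 15]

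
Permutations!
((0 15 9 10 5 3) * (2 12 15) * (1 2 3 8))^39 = (0 3)(1 8 5 10 9 15 12 2) = [3, 8, 1, 0, 4, 10, 6, 7, 5, 15, 9, 11, 2, 13, 14, 12]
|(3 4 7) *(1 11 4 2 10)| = 7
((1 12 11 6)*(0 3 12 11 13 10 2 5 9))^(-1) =(0 9 5 2 10 13 12 3)(1 6 11) =[9, 6, 10, 0, 4, 2, 11, 7, 8, 5, 13, 1, 3, 12]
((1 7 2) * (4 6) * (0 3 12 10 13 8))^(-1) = (0 8 13 10 12 3)(1 2 7)(4 6) = [8, 2, 7, 0, 6, 5, 4, 1, 13, 9, 12, 11, 3, 10]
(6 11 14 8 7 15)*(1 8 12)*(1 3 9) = (1 8 7 15 6 11 14 12 3 9) = [0, 8, 2, 9, 4, 5, 11, 15, 7, 1, 10, 14, 3, 13, 12, 6]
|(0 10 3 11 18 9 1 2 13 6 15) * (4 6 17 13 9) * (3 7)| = 18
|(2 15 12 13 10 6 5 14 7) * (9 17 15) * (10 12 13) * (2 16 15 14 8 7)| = 36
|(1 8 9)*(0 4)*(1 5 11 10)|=|(0 4)(1 8 9 5 11 10)|=6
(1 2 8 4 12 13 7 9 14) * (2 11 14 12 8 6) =[0, 11, 6, 3, 8, 5, 2, 9, 4, 12, 10, 14, 13, 7, 1] =(1 11 14)(2 6)(4 8)(7 9 12 13)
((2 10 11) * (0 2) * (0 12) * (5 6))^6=(0 2 10 11 12)=[2, 1, 10, 3, 4, 5, 6, 7, 8, 9, 11, 12, 0]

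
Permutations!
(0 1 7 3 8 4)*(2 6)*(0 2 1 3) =(0 3 8 4 2 6 1 7) =[3, 7, 6, 8, 2, 5, 1, 0, 4]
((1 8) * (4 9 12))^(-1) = (1 8)(4 12 9) = [0, 8, 2, 3, 12, 5, 6, 7, 1, 4, 10, 11, 9]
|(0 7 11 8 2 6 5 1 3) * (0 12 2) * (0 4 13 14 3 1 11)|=10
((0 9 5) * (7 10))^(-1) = (0 5 9)(7 10) = [5, 1, 2, 3, 4, 9, 6, 10, 8, 0, 7]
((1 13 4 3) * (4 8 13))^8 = [0, 3, 2, 4, 1, 5, 6, 7, 8, 9, 10, 11, 12, 13] = (13)(1 3 4)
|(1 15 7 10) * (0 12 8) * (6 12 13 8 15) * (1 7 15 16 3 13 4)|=18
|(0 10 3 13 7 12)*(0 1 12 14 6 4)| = |(0 10 3 13 7 14 6 4)(1 12)| = 8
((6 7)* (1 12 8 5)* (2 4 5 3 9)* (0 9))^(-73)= (0 3 8 12 1 5 4 2 9)(6 7)= [3, 5, 9, 8, 2, 4, 7, 6, 12, 0, 10, 11, 1]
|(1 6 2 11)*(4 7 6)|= |(1 4 7 6 2 11)|= 6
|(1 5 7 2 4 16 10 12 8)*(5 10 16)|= 4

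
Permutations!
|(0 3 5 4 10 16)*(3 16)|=4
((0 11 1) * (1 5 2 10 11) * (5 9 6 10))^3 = (0 1)(2 5)(6 9 11 10) = [1, 0, 5, 3, 4, 2, 9, 7, 8, 11, 6, 10]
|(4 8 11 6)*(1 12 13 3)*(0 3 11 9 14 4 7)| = 8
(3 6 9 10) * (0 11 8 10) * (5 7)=[11, 1, 2, 6, 4, 7, 9, 5, 10, 0, 3, 8]=(0 11 8 10 3 6 9)(5 7)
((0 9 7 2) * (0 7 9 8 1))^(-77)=(9)(0 8 1)(2 7)=[8, 0, 7, 3, 4, 5, 6, 2, 1, 9]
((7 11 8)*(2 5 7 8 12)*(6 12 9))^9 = [0, 1, 7, 3, 4, 11, 2, 9, 8, 12, 10, 6, 5] = (2 7 9 12 5 11 6)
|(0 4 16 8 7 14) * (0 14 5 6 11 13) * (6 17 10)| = |(0 4 16 8 7 5 17 10 6 11 13)| = 11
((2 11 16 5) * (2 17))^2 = (2 16 17 11 5) = [0, 1, 16, 3, 4, 2, 6, 7, 8, 9, 10, 5, 12, 13, 14, 15, 17, 11]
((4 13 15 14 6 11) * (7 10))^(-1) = (4 11 6 14 15 13)(7 10) = [0, 1, 2, 3, 11, 5, 14, 10, 8, 9, 7, 6, 12, 4, 15, 13]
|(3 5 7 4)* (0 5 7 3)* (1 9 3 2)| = 8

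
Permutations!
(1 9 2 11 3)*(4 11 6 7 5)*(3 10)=(1 9 2 6 7 5 4 11 10 3)=[0, 9, 6, 1, 11, 4, 7, 5, 8, 2, 3, 10]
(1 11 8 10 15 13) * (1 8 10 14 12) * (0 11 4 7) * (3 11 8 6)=(0 8 14 12 1 4 7)(3 11 10 15 13 6)=[8, 4, 2, 11, 7, 5, 3, 0, 14, 9, 15, 10, 1, 6, 12, 13]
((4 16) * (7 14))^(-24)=(16)=[0, 1, 2, 3, 4, 5, 6, 7, 8, 9, 10, 11, 12, 13, 14, 15, 16]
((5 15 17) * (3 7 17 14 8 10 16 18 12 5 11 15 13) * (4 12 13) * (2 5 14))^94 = (2 14 18 17 5 8 13 11 4 10 3 15 12 16 7) = [0, 1, 14, 15, 10, 8, 6, 2, 13, 9, 3, 4, 16, 11, 18, 12, 7, 5, 17]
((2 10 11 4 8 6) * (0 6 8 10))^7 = (0 6 2)(4 10 11) = [6, 1, 0, 3, 10, 5, 2, 7, 8, 9, 11, 4]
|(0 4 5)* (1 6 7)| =3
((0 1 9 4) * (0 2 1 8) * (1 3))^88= (1 2 9 3 4)= [0, 2, 9, 4, 1, 5, 6, 7, 8, 3]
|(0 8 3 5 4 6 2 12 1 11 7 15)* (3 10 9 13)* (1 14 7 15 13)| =|(0 8 10 9 1 11 15)(2 12 14 7 13 3 5 4 6)| =63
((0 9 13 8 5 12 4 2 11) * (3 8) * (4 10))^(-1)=[11, 1, 4, 13, 10, 8, 6, 7, 3, 0, 12, 2, 5, 9]=(0 11 2 4 10 12 5 8 3 13 9)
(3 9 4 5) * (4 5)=(3 9 5)=[0, 1, 2, 9, 4, 3, 6, 7, 8, 5]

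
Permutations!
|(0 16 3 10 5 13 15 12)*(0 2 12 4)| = 8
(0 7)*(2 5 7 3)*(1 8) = [3, 8, 5, 2, 4, 7, 6, 0, 1] = (0 3 2 5 7)(1 8)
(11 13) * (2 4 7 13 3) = (2 4 7 13 11 3) = [0, 1, 4, 2, 7, 5, 6, 13, 8, 9, 10, 3, 12, 11]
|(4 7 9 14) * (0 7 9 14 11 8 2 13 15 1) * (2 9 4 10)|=|(0 7 14 10 2 13 15 1)(8 9 11)|=24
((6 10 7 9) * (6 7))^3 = [0, 1, 2, 3, 4, 5, 10, 9, 8, 7, 6] = (6 10)(7 9)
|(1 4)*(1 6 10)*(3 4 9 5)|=|(1 9 5 3 4 6 10)|=7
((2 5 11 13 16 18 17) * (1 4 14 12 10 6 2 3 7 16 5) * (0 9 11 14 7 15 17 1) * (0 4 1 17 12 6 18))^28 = [6, 1, 11, 18, 13, 16, 9, 5, 8, 2, 15, 4, 3, 7, 0, 17, 14, 10, 12] = (0 6 9 2 11 4 13 7 5 16 14)(3 18 12)(10 15 17)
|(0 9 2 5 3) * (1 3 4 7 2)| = 4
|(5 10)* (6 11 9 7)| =4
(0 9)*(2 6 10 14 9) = [2, 1, 6, 3, 4, 5, 10, 7, 8, 0, 14, 11, 12, 13, 9] = (0 2 6 10 14 9)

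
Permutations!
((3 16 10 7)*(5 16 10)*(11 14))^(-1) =(3 7 10)(5 16)(11 14) =[0, 1, 2, 7, 4, 16, 6, 10, 8, 9, 3, 14, 12, 13, 11, 15, 5]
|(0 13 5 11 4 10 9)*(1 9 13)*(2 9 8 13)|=10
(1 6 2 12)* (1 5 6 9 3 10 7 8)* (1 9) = (2 12 5 6)(3 10 7 8 9) = [0, 1, 12, 10, 4, 6, 2, 8, 9, 3, 7, 11, 5]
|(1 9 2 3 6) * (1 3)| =|(1 9 2)(3 6)| =6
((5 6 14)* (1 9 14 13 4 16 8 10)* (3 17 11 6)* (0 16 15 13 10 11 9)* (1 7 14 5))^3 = [11, 8, 2, 5, 4, 9, 14, 0, 10, 17, 1, 7, 12, 13, 16, 15, 6, 3] = (0 11 7)(1 8 10)(3 5 9 17)(6 14 16)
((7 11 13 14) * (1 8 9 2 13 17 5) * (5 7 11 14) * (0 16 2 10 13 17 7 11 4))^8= (17)(1 9 13)(5 8 10)= [0, 9, 2, 3, 4, 8, 6, 7, 10, 13, 5, 11, 12, 1, 14, 15, 16, 17]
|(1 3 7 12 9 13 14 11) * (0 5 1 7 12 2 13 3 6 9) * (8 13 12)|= |(0 5 1 6 9 3 8 13 14 11 7 2 12)|= 13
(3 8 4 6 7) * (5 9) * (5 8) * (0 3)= [3, 1, 2, 5, 6, 9, 7, 0, 4, 8]= (0 3 5 9 8 4 6 7)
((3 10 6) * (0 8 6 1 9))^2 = (0 6 10 9 8 3 1) = [6, 0, 2, 1, 4, 5, 10, 7, 3, 8, 9]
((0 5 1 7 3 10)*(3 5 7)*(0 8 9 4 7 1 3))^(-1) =(0 1)(3 5 7 4 9 8 10) =[1, 0, 2, 5, 9, 7, 6, 4, 10, 8, 3]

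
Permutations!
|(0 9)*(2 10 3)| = |(0 9)(2 10 3)| = 6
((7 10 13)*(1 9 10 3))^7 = (1 9 10 13 7 3) = [0, 9, 2, 1, 4, 5, 6, 3, 8, 10, 13, 11, 12, 7]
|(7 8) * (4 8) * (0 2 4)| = |(0 2 4 8 7)| = 5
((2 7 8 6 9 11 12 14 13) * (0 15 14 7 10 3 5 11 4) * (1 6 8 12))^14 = [15, 6, 10, 5, 0, 11, 9, 7, 8, 4, 3, 1, 12, 2, 13, 14] = (0 15 14 13 2 10 3 5 11 1 6 9 4)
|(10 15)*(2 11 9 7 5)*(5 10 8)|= 8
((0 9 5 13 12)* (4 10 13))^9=(0 5 10 12 9 4 13)=[5, 1, 2, 3, 13, 10, 6, 7, 8, 4, 12, 11, 9, 0]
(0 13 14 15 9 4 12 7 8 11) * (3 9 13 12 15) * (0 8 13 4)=(0 12 7 13 14 3 9)(4 15)(8 11)=[12, 1, 2, 9, 15, 5, 6, 13, 11, 0, 10, 8, 7, 14, 3, 4]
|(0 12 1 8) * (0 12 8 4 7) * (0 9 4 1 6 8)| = 3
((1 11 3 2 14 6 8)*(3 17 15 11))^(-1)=[0, 8, 3, 1, 4, 5, 14, 7, 6, 9, 10, 15, 12, 13, 2, 17, 16, 11]=(1 8 6 14 2 3)(11 15 17)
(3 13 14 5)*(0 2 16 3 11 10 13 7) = (0 2 16 3 7)(5 11 10 13 14) = [2, 1, 16, 7, 4, 11, 6, 0, 8, 9, 13, 10, 12, 14, 5, 15, 3]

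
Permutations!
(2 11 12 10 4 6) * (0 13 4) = (0 13 4 6 2 11 12 10) = [13, 1, 11, 3, 6, 5, 2, 7, 8, 9, 0, 12, 10, 4]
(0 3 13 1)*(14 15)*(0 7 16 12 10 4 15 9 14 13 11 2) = [3, 7, 0, 11, 15, 5, 6, 16, 8, 14, 4, 2, 10, 1, 9, 13, 12] = (0 3 11 2)(1 7 16 12 10 4 15 13)(9 14)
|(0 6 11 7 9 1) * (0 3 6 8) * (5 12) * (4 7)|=|(0 8)(1 3 6 11 4 7 9)(5 12)|=14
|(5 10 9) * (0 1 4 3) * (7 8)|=|(0 1 4 3)(5 10 9)(7 8)|=12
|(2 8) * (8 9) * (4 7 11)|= 3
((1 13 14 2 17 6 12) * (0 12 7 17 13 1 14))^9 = (17)(0 13 2 14 12) = [13, 1, 14, 3, 4, 5, 6, 7, 8, 9, 10, 11, 0, 2, 12, 15, 16, 17]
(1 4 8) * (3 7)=[0, 4, 2, 7, 8, 5, 6, 3, 1]=(1 4 8)(3 7)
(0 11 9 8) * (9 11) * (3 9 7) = [7, 1, 2, 9, 4, 5, 6, 3, 0, 8, 10, 11] = (11)(0 7 3 9 8)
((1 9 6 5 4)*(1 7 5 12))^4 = (12)(4 7 5) = [0, 1, 2, 3, 7, 4, 6, 5, 8, 9, 10, 11, 12]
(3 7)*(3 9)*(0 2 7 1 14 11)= (0 2 7 9 3 1 14 11)= [2, 14, 7, 1, 4, 5, 6, 9, 8, 3, 10, 0, 12, 13, 11]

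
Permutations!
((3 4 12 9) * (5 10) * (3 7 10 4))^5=(4 5 10 7 9 12)=[0, 1, 2, 3, 5, 10, 6, 9, 8, 12, 7, 11, 4]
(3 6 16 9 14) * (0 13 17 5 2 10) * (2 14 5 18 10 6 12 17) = (0 13 2 6 16 9 5 14 3 12 17 18 10) = [13, 1, 6, 12, 4, 14, 16, 7, 8, 5, 0, 11, 17, 2, 3, 15, 9, 18, 10]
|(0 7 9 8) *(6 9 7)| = 4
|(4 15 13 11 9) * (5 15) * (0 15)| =7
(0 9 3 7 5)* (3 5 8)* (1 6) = (0 9 5)(1 6)(3 7 8) = [9, 6, 2, 7, 4, 0, 1, 8, 3, 5]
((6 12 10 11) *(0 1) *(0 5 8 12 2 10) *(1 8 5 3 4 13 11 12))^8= (0 2 13 1 12 6 4 8 10 11 3)= [2, 12, 13, 0, 8, 5, 4, 7, 10, 9, 11, 3, 6, 1]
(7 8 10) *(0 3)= (0 3)(7 8 10)= [3, 1, 2, 0, 4, 5, 6, 8, 10, 9, 7]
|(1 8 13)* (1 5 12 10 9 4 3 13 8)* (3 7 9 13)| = 12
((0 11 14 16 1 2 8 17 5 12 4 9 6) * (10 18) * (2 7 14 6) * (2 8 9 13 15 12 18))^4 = (0 11 6)(2 5 9 18 8 10 17) = [11, 1, 5, 3, 4, 9, 0, 7, 10, 18, 17, 6, 12, 13, 14, 15, 16, 2, 8]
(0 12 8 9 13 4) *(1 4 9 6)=[12, 4, 2, 3, 0, 5, 1, 7, 6, 13, 10, 11, 8, 9]=(0 12 8 6 1 4)(9 13)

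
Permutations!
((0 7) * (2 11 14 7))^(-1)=[7, 1, 0, 3, 4, 5, 6, 14, 8, 9, 10, 2, 12, 13, 11]=(0 7 14 11 2)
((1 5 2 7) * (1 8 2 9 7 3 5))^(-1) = (2 8 7 9 5 3) = [0, 1, 8, 2, 4, 3, 6, 9, 7, 5]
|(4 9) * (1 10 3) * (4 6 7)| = 12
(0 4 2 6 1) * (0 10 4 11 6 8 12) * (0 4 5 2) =(0 11 6 1 10 5 2 8 12 4) =[11, 10, 8, 3, 0, 2, 1, 7, 12, 9, 5, 6, 4]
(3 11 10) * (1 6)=(1 6)(3 11 10)=[0, 6, 2, 11, 4, 5, 1, 7, 8, 9, 3, 10]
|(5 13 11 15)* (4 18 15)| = 6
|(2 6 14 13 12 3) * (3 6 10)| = 12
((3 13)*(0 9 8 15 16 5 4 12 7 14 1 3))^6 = (0 4 13 5 3 16 1 15 14 8 7 9 12) = [4, 15, 2, 16, 13, 3, 6, 9, 7, 12, 10, 11, 0, 5, 8, 14, 1]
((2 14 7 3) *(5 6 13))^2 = (2 7)(3 14)(5 13 6) = [0, 1, 7, 14, 4, 13, 5, 2, 8, 9, 10, 11, 12, 6, 3]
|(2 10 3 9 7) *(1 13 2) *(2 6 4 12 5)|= 11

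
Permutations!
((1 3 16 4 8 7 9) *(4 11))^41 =[0, 3, 2, 16, 8, 5, 6, 9, 7, 1, 10, 4, 12, 13, 14, 15, 11] =(1 3 16 11 4 8 7 9)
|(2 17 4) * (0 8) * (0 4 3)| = |(0 8 4 2 17 3)| = 6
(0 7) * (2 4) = [7, 1, 4, 3, 2, 5, 6, 0] = (0 7)(2 4)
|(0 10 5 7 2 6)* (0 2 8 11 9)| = |(0 10 5 7 8 11 9)(2 6)| = 14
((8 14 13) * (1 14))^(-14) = (1 13)(8 14) = [0, 13, 2, 3, 4, 5, 6, 7, 14, 9, 10, 11, 12, 1, 8]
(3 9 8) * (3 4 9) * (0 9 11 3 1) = (0 9 8 4 11 3 1) = [9, 0, 2, 1, 11, 5, 6, 7, 4, 8, 10, 3]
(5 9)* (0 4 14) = (0 4 14)(5 9) = [4, 1, 2, 3, 14, 9, 6, 7, 8, 5, 10, 11, 12, 13, 0]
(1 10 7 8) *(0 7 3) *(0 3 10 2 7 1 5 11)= (0 1 2 7 8 5 11)= [1, 2, 7, 3, 4, 11, 6, 8, 5, 9, 10, 0]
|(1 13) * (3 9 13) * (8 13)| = |(1 3 9 8 13)| = 5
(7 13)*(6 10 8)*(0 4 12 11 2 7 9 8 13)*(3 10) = (0 4 12 11 2 7)(3 10 13 9 8 6) = [4, 1, 7, 10, 12, 5, 3, 0, 6, 8, 13, 2, 11, 9]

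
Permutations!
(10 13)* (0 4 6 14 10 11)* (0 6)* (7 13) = (0 4)(6 14 10 7 13 11) = [4, 1, 2, 3, 0, 5, 14, 13, 8, 9, 7, 6, 12, 11, 10]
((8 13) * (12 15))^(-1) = (8 13)(12 15) = [0, 1, 2, 3, 4, 5, 6, 7, 13, 9, 10, 11, 15, 8, 14, 12]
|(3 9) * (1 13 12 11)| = 4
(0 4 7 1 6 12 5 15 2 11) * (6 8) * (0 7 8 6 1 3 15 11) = (0 4 8 1 6 12 5 11 7 3 15 2) = [4, 6, 0, 15, 8, 11, 12, 3, 1, 9, 10, 7, 5, 13, 14, 2]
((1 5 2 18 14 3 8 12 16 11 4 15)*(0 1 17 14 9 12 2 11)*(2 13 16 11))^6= (0 12 3 5 4 13 18 17)(1 11 8 2 15 16 9 14)= [12, 11, 15, 5, 13, 4, 6, 7, 2, 14, 10, 8, 3, 18, 1, 16, 9, 0, 17]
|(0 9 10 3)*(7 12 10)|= |(0 9 7 12 10 3)|= 6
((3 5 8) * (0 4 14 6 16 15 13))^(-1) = (0 13 15 16 6 14 4)(3 8 5) = [13, 1, 2, 8, 0, 3, 14, 7, 5, 9, 10, 11, 12, 15, 4, 16, 6]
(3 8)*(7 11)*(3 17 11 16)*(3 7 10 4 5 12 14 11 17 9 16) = (17)(3 8 9 16 7)(4 5 12 14 11 10) = [0, 1, 2, 8, 5, 12, 6, 3, 9, 16, 4, 10, 14, 13, 11, 15, 7, 17]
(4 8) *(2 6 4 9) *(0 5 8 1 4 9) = (0 5 8)(1 4)(2 6 9) = [5, 4, 6, 3, 1, 8, 9, 7, 0, 2]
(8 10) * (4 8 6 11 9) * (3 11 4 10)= (3 11 9 10 6 4 8)= [0, 1, 2, 11, 8, 5, 4, 7, 3, 10, 6, 9]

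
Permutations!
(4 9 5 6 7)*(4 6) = (4 9 5)(6 7) = [0, 1, 2, 3, 9, 4, 7, 6, 8, 5]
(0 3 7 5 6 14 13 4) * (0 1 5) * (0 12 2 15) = [3, 5, 15, 7, 1, 6, 14, 12, 8, 9, 10, 11, 2, 4, 13, 0] = (0 3 7 12 2 15)(1 5 6 14 13 4)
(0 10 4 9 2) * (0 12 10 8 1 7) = (0 8 1 7)(2 12 10 4 9) = [8, 7, 12, 3, 9, 5, 6, 0, 1, 2, 4, 11, 10]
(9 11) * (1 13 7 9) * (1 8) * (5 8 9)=(1 13 7 5 8)(9 11)=[0, 13, 2, 3, 4, 8, 6, 5, 1, 11, 10, 9, 12, 7]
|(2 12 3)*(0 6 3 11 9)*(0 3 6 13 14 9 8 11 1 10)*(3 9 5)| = |(0 13 14 5 3 2 12 1 10)(8 11)| = 18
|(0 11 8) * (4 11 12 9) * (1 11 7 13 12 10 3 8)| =|(0 10 3 8)(1 11)(4 7 13 12 9)| =20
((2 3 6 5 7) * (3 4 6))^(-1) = (2 7 5 6 4) = [0, 1, 7, 3, 2, 6, 4, 5]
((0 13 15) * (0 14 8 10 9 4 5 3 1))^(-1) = (0 1 3 5 4 9 10 8 14 15 13) = [1, 3, 2, 5, 9, 4, 6, 7, 14, 10, 8, 11, 12, 0, 15, 13]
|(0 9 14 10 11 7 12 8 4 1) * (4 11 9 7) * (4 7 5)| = |(0 5 4 1)(7 12 8 11)(9 14 10)| = 12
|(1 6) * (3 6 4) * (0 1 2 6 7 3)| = |(0 1 4)(2 6)(3 7)| = 6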